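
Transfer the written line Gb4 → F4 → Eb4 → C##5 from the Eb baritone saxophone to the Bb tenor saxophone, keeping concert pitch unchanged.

Cb4 Bb3 Ab3 F##4

First find concert pitch: the Eb baritone saxophone sounds a major thirteenth below written, so Gb4 F4 Eb4 C##5 sounds Bbb2 Ab2 Gb2 E#3.
Then write for Bb tenor saxophone: it sounds a major ninth below written, so the part must be a major ninth above concert.
Bbb2 → Cb4
Ab2 → Bb3
Gb2 → Ab3
E#3 → F##4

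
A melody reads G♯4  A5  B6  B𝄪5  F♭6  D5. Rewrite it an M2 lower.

F#4 G5 A6 A##5 Ebb6 C5

G#4 gives F#4
A5 gives G5
B6 gives A6
B##5 gives A##5
Fb6 gives Ebb6
D5 gives C5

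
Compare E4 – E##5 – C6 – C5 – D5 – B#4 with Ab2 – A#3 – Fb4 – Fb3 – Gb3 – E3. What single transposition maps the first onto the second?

down an augmented twelfth

From E4 to Ab2 is 12 letter names — a twelfth of some quality.
Ab2 to E4 is 20 semitones, which makes it an augmented twelfth; the second version is lower, so the direction is down.
Checking another pair — B#4 → E3 — gives the same interval.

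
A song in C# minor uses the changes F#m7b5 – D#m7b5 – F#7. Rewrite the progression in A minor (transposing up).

Dm7b5 Bm7b5 D7

C# minor up to A minor is a minor sixth; each chord root moves by that interval while the quality stays the same.
F#m7b5: root F# up a minor sixth → D, giving Dm7b5.
D#m7b5: root D# up a minor sixth → B, giving Bm7b5.
F#7: root F# up a minor sixth → D, giving D7.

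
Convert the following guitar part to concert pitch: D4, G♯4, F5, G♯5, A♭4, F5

D3 G#3 F4 G#4 Ab3 F4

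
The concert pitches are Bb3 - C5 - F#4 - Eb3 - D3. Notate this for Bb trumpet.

The Bb trumpet sounds a major second below written, so the written part must be a major second above concert — transpose each note up.
Bb3 gives C4
C5 gives D5
F#4 gives G#4
Eb3 gives F3
D3 gives E3

C4 D5 G#4 F3 E3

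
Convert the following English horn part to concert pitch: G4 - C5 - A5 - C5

C4 F4 D5 F4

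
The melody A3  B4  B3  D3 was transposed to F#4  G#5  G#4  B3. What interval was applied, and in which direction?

From A3 to F#4 is 6 letter names — a sixth of some quality.
A3 to F#4 is 9 semitones, which makes it a major sixth; the second version is higher, so the direction is up.
Checking another pair — D3 → B3 — gives the same interval.

up a major sixth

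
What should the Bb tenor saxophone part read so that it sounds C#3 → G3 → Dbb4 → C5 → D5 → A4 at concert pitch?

D#4 A4 Ebb5 D6 E6 B5

The Bb tenor saxophone sounds a major ninth below written, so the written part must be a major ninth above concert — transpose each note up.
C#3 -> D#4
G3 -> A4
Dbb4 -> Ebb5
C5 -> D6
D5 -> E6
A4 -> B5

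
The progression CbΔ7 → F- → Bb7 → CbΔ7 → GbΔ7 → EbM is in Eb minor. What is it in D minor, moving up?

Eb minor up to D minor is a major seventh; each chord root moves by that interval while the quality stays the same.
CbΔ7: root Cb up a major seventh → Bb, giving BbΔ7.
F-: root F up a major seventh → E, giving E-.
Bb7: root Bb up a major seventh → A, giving A7.
CbΔ7: root Cb up a major seventh → Bb, giving BbΔ7.
GbΔ7: root Gb up a major seventh → F, giving FΔ7.
EbM: root Eb up a major seventh → D, giving DM.

BbΔ7 E- A7 BbΔ7 FΔ7 DM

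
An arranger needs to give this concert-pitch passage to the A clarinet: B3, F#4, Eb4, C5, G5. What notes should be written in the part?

The A clarinet sounds a minor third below written, so the written part must be a minor third above concert — transpose each note up.
B3 gives D4
F#4 gives A4
Eb4 gives Gb4
C5 gives Eb5
G5 gives Bb5

D4 A4 Gb4 Eb5 Bb5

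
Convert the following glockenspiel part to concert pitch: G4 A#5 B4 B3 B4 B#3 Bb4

G6 A#7 B6 B5 B6 B#5 Bb6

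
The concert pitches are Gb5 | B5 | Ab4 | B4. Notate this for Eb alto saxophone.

Eb6 G#6 F5 G#5

The Eb alto saxophone sounds a major sixth below written, so the written part must be a major sixth above concert — transpose each note up.
Gb5 → Eb6
B5 → G#6
Ab4 → F5
B4 → G#5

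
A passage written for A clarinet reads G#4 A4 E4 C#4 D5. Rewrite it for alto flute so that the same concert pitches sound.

First find concert pitch: the A clarinet sounds a minor third below written, so G#4 A4 E4 C#4 D5 sounds E#4 F#4 C#4 A#3 B4.
Then write for alto flute: it sounds a perfect fourth below written, so the part must be a perfect fourth above concert.
E#4 → A#4
F#4 → B4
C#4 → F#4
A#3 → D#4
B4 → E5

A#4 B4 F#4 D#4 E5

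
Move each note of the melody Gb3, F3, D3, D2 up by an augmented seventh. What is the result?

F#4 E#4 C##4 C##3

Gb3 up an augmented seventh is F#4.
An augmented seventh up from F3 gives E#4.
An augmented seventh up from D3 gives C##4.
D2: a seventh up reaches C, and 12 semitones makes it C##3.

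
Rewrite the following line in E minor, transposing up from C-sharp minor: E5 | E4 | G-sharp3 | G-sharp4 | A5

G5 G4 B3 B4 C6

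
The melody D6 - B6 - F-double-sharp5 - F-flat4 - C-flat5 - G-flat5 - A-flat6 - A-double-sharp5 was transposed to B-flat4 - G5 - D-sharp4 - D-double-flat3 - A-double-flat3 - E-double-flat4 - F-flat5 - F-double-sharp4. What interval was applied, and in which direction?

down a major tenth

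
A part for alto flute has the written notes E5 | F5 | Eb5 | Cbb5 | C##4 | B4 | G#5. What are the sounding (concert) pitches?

B4 C5 Bb4 Gbb4 G##3 F#4 D#5

Written C4 on the alto flute sounds as G3, a perfect fourth lower; apply that shift to every note.
E5 gives B4
F5 gives C5
Eb5 gives Bb4
Cbb5 gives Gbb4
C##4 gives G##3
B4 gives F#4
G#5 gives D#5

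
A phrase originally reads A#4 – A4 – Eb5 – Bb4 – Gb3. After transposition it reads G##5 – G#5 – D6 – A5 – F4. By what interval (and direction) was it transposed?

up a major seventh

Take the first pair: A#4 → G##5. A to G spans 7 letter names, so the interval is some kind of seventh.
A#4 to G##5 is 11 semitones, which makes it a major seventh; the second version is higher, so the direction is up.
Checking another pair — Gb3 → F4 — gives the same interval.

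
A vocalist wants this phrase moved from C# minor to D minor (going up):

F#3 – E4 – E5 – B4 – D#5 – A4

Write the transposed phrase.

C# minor to D minor up is a minor second, so every note moves up by that interval.
F#3 becomes G3
E4 becomes F4
E5 becomes F5
B4 becomes C5
D#5 becomes E5
A4 becomes Bb4

G3 F4 F5 C5 E5 Bb4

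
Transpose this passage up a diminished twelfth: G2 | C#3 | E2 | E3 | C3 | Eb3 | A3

Db4 G4 Bb3 Bb4 Gb4 Bbb4 Eb5

G2 → Db4
C#3 → G4
E2 → Bb3
E3 → Bb4
C3 → Gb4
Eb3 → Bbb4
A3 → Eb5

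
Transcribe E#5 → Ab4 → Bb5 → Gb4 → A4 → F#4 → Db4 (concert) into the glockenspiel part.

The glockenspiel sounds a perfect fifteenth above written, so the written part must be a perfect fifteenth below concert — transpose each note down.
E#5 becomes E#3
Ab4 becomes Ab2
Bb5 becomes Bb3
Gb4 becomes Gb2
A4 becomes A2
F#4 becomes F#2
Db4 becomes Db2

E#3 Ab2 Bb3 Gb2 A2 F#2 Db2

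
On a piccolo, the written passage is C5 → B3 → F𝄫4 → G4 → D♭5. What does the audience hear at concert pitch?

The piccolo sounds a perfect octave above written, so transpose each written note up a perfect octave.
C5 to C6
B3 to B4
Fbb4 to Fbb5
G4 to G5
Db5 to Db6

C6 B4 Fbb5 G5 Db6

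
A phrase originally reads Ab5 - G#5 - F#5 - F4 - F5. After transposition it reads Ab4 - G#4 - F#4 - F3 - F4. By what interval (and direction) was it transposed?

down a perfect octave

Take the first pair: Ab5 → Ab4. A to A spans 8 letter names, so the interval is some kind of octave.
Ab4 to Ab5 is 12 semitones, which makes it a perfect octave; the second version is lower, so the direction is down.
Checking another pair — F5 → F4 — gives the same interval.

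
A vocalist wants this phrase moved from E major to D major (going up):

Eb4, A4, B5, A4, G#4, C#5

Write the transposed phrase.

Db5 G5 A6 G5 F#5 B5

From E up to D is a minor seventh; apply that to each pitch.
Eb4 gives Db5
A4 gives G5
B5 gives A6
A4 gives G5
G#4 gives F#5
C#5 gives B5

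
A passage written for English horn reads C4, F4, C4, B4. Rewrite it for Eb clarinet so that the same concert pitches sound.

D3 G3 D3 C#4

First find concert pitch: the English horn sounds a perfect fifth below written, so C4 F4 C4 B4 sounds F3 Bb3 F3 E4.
Then write for Eb clarinet: it sounds a minor third above written, so the part must be a minor third below concert.
F3 → D3
Bb3 → G3
F3 → D3
E4 → C#4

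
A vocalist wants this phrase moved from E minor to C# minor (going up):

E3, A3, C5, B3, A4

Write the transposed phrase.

E minor to C# minor up is a major sixth, so every note moves up by that interval.
E3 → C#4
A3 → F#4
C5 → A5
B3 → G#4
A4 → F#5

C#4 F#4 A5 G#4 F#5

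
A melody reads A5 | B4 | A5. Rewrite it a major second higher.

B5 C#5 B5

A5 -> B5
B4 -> C#5
A5 -> B5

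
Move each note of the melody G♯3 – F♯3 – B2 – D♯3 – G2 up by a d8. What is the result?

G#3 becomes G4
F#3 becomes F4
B2 becomes Bb3
D#3 becomes D4
G2 becomes Gb3

G4 F4 Bb3 D4 Gb3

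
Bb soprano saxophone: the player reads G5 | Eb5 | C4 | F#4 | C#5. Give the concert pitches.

F5 Db5 Bb3 E4 B4

The Bb soprano saxophone sounds a major second below written, so transpose each written note down a major second.
G5 to F5
Eb5 to Db5
C4 to Bb3
F#4 to E4
C#5 to B4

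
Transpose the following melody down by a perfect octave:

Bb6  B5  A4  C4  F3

Bb6 down a perfect octave is Bb5.
A perfect octave down from B5 gives B4.
A4 down a perfect octave is A3.
A perfect octave down from C4 gives C3.
A perfect octave down from F3 gives F2.

Bb5 B4 A3 C3 F2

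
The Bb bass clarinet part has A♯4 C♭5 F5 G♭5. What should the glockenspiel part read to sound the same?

First find concert pitch: the Bb bass clarinet sounds a major ninth below written, so A♯4 C♭5 F5 G♭5 sounds G#3 Bbb3 Eb4 Fb4.
Then write for glockenspiel: it sounds a perfect fifteenth above written, so the part must be a perfect fifteenth below concert.
G#3 → G#1
Bbb3 → Bbb1
Eb4 → Eb2
Fb4 → Fb2

G#1 Bbb1 Eb2 Fb2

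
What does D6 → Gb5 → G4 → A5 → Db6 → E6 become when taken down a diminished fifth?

G#5 C5 C#4 D#5 G5 A#5

D6 down a diminished fifth is G#5.
A diminished fifth down from Gb5 gives C5.
G4: a fifth down reaches C, and 6 semitones makes it C#4.
A5: a fifth down reaches D, and 6 semitones makes it D#5.
Db6: a fifth down reaches G, and 6 semitones makes it G5.
E6 down a diminished fifth is A#5.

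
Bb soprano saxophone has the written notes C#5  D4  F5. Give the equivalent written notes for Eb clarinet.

First find concert pitch: the Bb soprano saxophone sounds a major second below written, so C#5 D4 F5 sounds B4 C4 Eb5.
Then write for Eb clarinet: it sounds a minor third above written, so the part must be a minor third below concert.
B4 → G#4
C4 → A3
Eb5 → C5

G#4 A3 C5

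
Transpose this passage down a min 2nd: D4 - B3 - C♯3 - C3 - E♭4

C#4 A#3 B#2 B2 D4

D4 to C#4
B3 to A#3
C#3 to B#2
C3 to B2
Eb4 to D4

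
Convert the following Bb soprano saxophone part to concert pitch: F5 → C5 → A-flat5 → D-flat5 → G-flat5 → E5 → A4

Eb5 Bb4 Gb5 Cb5 Fb5 D5 G4

Written C4 on the Bb soprano saxophone sounds as Bb3, a major second lower; apply that shift to every note.
F5 gives Eb5
C5 gives Bb4
Ab5 gives Gb5
Db5 gives Cb5
Gb5 gives Fb5
E5 gives D5
A4 gives G4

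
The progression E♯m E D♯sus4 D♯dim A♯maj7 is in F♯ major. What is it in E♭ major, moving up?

Dm Db Csus4 Cdim Gmaj7

F♯ major up to E♭ major is a diminished seventh; each chord root moves by that interval while the quality stays the same.
E♯m: root E♯ up a diminished seventh → D, giving Dm.
E: root E up a diminished seventh → Db, giving Db.
D♯sus4: root D♯ up a diminished seventh → C, giving Csus4.
D♯dim: root D♯ up a diminished seventh → C, giving Cdim.
A♯maj7: root A♯ up a diminished seventh → G, giving Gmaj7.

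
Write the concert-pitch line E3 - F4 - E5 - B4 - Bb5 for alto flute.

The alto flute sounds a perfect fourth below written, so the written part must be a perfect fourth above concert — transpose each note up.
E3 becomes A3
F4 becomes Bb4
E5 becomes A5
B4 becomes E5
Bb5 becomes Eb6

A3 Bb4 A5 E5 Eb6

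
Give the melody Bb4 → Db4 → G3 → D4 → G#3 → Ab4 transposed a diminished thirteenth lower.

Bb4 down a diminished thirteenth is D#3.
Db4: a thirteenth down reaches F, and 19 semitones makes it F#2.
G3: a thirteenth down reaches B, and 19 semitones makes it B#1.
D4: a thirteenth down reaches F, and 19 semitones makes it F##2.
G#3: a thirteenth down reaches B, and 19 semitones makes it B##1.
Ab4: a thirteenth down reaches C, and 19 semitones makes it C#3.

D#3 F#2 B#1 F##2 B##1 C#3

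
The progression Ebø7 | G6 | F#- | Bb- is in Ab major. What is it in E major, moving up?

Bø7 D#6 C##- F#-

Ab major up to E major is an augmented fifth; each chord root moves by that interval while the quality stays the same.
Ebø7: root Eb up an augmented fifth → B, giving Bø7.
G6: root G up an augmented fifth → D#, giving D#6.
F#-: root F# up an augmented fifth → C##, giving C##-.
Bb-: root Bb up an augmented fifth → F#, giving F#-.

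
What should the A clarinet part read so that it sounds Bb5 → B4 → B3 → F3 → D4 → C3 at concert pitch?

Db6 D5 D4 Ab3 F4 Eb3

Written C4 sounds as A3 on the A clarinet, so concert pitches are written a minor third up.
Bb5 becomes Db6
B4 becomes D5
B3 becomes D4
F3 becomes Ab3
D4 becomes F4
C3 becomes Eb3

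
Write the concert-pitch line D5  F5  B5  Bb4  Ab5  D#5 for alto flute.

G5 Bb5 E6 Eb5 Db6 G#5

Written C4 sounds as G3 on the alto flute, so concert pitches are written a perfect fourth up.
D5 → G5
F5 → Bb5
B5 → E6
Bb4 → Eb5
Ab5 → Db6
D#5 → G#5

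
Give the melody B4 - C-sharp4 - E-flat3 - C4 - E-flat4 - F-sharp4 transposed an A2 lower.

Ab4 Bb3 Dbb3 Bbb3 Dbb4 Eb4

B4 gives Ab4
C#4 gives Bb3
Eb3 gives Dbb3
C4 gives Bbb3
Eb4 gives Dbb4
F#4 gives Eb4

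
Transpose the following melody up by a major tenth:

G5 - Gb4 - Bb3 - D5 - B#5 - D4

B6 Bb5 D5 F#6 D##7 F#5

G5 -> B6
Gb4 -> Bb5
Bb3 -> D5
D5 -> F#6
B#5 -> D##7
D4 -> F#5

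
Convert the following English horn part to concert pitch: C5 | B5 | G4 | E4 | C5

F4 E5 C4 A3 F4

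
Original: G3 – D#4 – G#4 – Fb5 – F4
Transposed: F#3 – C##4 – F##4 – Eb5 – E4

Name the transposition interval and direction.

Take the first pair: G3 → F#3. G to F spans 2 letter names, so the interval is some kind of second.
F#3 to G3 is 1 semitone, which makes it a minor second; the second version is lower, so the direction is down.
Checking another pair — F4 → E4 — gives the same interval.

down a minor second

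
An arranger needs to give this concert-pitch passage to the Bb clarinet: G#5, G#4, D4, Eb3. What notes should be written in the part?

A#5 A#4 E4 F3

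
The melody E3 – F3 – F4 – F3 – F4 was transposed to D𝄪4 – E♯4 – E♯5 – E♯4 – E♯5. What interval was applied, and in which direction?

up an augmented seventh

Take the first pair: E3 → D##4. E to D spans 7 letter names, so the interval is some kind of seventh.
E3 to D##4 is 12 semitones, which makes it an augmented seventh; the second version is higher, so the direction is up.
Checking another pair — F4 → E#5 — gives the same interval.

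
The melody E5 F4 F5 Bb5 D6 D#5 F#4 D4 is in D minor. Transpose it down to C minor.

D5 Eb4 Eb5 Ab5 C6 C#5 E4 C4

D minor to C minor down is a major second, so every note moves down by that interval.
E5 -> D5
F4 -> Eb4
F5 -> Eb5
Bb5 -> Ab5
D6 -> C6
D#5 -> C#5
F#4 -> E4
D4 -> C4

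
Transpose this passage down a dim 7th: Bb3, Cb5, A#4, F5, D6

C#3 D4 B##3 G#4 E#5

Bb3 down a diminished seventh is C#3.
Cb5: a seventh down reaches D, and 9 semitones makes it D4.
A#4: a seventh down reaches B, and 9 semitones makes it B##3.
A diminished seventh down from F5 gives G#4.
D6 down a diminished seventh is E#5.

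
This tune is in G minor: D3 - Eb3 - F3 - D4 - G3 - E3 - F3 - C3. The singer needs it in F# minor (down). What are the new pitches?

G minor to F# minor down is a minor second, so every note moves down by that interval.
D3 -> C#3
Eb3 -> D3
F3 -> E3
D4 -> C#4
G3 -> F#3
E3 -> D#3
F3 -> E3
C3 -> B2

C#3 D3 E3 C#4 F#3 D#3 E3 B2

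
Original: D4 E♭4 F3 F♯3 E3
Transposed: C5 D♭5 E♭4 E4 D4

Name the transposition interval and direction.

From D4 to C5 is 7 letter names — a seventh of some quality.
D4 to C5 is 10 semitones, which makes it a minor seventh; the second version is higher, so the direction is up.
Checking another pair — E3 → D4 — gives the same interval.

up a minor seventh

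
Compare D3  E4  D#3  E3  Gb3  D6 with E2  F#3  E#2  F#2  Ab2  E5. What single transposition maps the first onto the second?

down a minor seventh

From D3 to E2 is 7 letter names — a seventh of some quality.
E2 to D3 is 10 semitones, which makes it a minor seventh; the second version is lower, so the direction is down.
Checking another pair — D6 → E5 — gives the same interval.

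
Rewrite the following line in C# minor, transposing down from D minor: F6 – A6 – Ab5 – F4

E6 G#6 G5 E4

From D down to C# is a minor second; apply that to each pitch.
F6 -> E6
A6 -> G#6
Ab5 -> G5
F4 -> E4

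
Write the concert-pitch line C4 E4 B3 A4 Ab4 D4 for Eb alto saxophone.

Written C4 sounds as Eb3 on the Eb alto saxophone, so concert pitches are written a major sixth up.
C4 to A4
E4 to C#5
B3 to G#4
A4 to F#5
Ab4 to F5
D4 to B4

A4 C#5 G#4 F#5 F5 B4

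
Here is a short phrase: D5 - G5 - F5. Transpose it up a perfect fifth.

A5 D6 C6

D5 becomes A5
G5 becomes D6
F5 becomes C6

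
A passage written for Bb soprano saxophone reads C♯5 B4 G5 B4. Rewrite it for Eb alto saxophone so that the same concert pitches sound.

G#5 F#5 D6 F#5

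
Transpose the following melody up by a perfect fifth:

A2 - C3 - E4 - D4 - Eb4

E3 G3 B4 A4 Bb4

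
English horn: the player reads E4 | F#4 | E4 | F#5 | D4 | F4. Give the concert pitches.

Written C4 on the English horn sounds as F3, a perfect fifth lower; apply that shift to every note.
E4 to A3
F#4 to B3
E4 to A3
F#5 to B4
D4 to G3
F4 to Bb3

A3 B3 A3 B4 G3 Bb3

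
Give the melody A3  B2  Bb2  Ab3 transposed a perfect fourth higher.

A perfect fourth up from A3 gives D4.
B2 up a perfect fourth is E3.
A perfect fourth up from Bb2 gives Eb3.
A perfect fourth up from Ab3 gives Db4.

D4 E3 Eb3 Db4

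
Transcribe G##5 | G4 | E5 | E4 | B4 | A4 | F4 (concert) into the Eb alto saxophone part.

The Eb alto saxophone sounds a major sixth below written, so the written part must be a major sixth above concert — transpose each note up.
G##5 -> E##6
G4 -> E5
E5 -> C#6
E4 -> C#5
B4 -> G#5
A4 -> F#5
F4 -> D5

E##6 E5 C#6 C#5 G#5 F#5 D5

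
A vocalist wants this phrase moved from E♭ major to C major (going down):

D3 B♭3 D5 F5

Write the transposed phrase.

E♭ major to C major down is a minor third, so every note moves down by that interval.
D3 becomes B2
Bb3 becomes G3
D5 becomes B4
F5 becomes D5

B2 G3 B4 D5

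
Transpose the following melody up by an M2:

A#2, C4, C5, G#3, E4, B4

A#2: a second up reaches B, and 2 semitones makes it B#2.
C4 up a major second is D4.
C5 up a major second is D5.
G#3 up a major second is A#3.
E4: a second up reaches F, and 2 semitones makes it F#4.
B4 up a major second is C#5.

B#2 D4 D5 A#3 F#4 C#5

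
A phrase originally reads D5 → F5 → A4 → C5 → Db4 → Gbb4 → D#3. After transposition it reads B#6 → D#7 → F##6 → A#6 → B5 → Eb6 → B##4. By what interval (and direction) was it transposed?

Take the first pair: D5 → B#6. D to B spans 13 letter names, so the interval is some kind of thirteenth.
D5 to B#6 is 22 semitones, which makes it an augmented thirteenth; the second version is higher, so the direction is up.
Checking another pair — D#3 → B##4 — gives the same interval.

up an augmented thirteenth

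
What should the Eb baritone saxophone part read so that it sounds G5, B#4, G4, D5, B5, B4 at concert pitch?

The Eb baritone saxophone sounds a major thirteenth below written, so the written part must be a major thirteenth above concert — transpose each note up.
G5 -> E7
B#4 -> G##6
G4 -> E6
D5 -> B6
B5 -> G#7
B4 -> G#6

E7 G##6 E6 B6 G#7 G#6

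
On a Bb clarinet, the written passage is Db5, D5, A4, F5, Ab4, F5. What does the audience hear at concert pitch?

Cb5 C5 G4 Eb5 Gb4 Eb5

Written C4 on the Bb clarinet sounds as Bb3, a major second lower; apply that shift to every note.
Db5 to Cb5
D5 to C5
A4 to G4
F5 to Eb5
Ab4 to Gb4
F5 to Eb5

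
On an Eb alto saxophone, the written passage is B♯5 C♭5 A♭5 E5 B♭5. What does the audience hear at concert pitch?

D#5 Ebb4 Cb5 G4 Db5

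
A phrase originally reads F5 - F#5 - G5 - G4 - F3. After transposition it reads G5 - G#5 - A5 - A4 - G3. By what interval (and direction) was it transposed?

From F5 to G5 is 2 letter names — a second of some quality.
F5 to G5 is 2 semitones, which makes it a major second; the second version is higher, so the direction is up.
Checking another pair — F3 → G3 — gives the same interval.

up a major second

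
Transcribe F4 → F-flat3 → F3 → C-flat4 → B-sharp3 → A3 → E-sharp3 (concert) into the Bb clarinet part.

The Bb clarinet sounds a major second below written, so the written part must be a major second above concert — transpose each note up.
F4 gives G4
Fb3 gives Gb3
F3 gives G3
Cb4 gives Db4
B#3 gives C##4
A3 gives B3
E#3 gives F##3

G4 Gb3 G3 Db4 C##4 B3 F##3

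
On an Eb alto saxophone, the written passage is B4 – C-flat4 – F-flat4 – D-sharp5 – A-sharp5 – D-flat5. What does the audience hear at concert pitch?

The Eb alto saxophone sounds a major sixth below written, so transpose each written note down a major sixth.
B4 gives D4
Cb4 gives Ebb3
Fb4 gives Abb3
D#5 gives F#4
A#5 gives C#5
Db5 gives Fb4

D4 Ebb3 Abb3 F#4 C#5 Fb4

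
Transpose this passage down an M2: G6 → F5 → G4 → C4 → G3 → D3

F6 Eb5 F4 Bb3 F3 C3

G6 becomes F6
F5 becomes Eb5
G4 becomes F4
C4 becomes Bb3
G3 becomes F3
D3 becomes C3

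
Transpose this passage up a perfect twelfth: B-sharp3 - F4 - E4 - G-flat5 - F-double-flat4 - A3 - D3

F##5 C6 B5 Db7 Cbb6 E5 A4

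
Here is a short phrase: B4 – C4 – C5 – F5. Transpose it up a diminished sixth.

Gb5 Abb4 Abb5 Dbb6

B4 → Gb5
C4 → Abb4
C5 → Abb5
F5 → Dbb6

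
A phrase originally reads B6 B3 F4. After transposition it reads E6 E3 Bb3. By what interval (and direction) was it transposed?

From B6 to E6 is 5 letter names — a fifth of some quality.
E6 to B6 is 7 semitones, which makes it a perfect fifth; the second version is lower, so the direction is down.
Checking another pair — F4 → Bb3 — gives the same interval.

down a perfect fifth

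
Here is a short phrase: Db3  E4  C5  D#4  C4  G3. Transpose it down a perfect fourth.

Db3 gives Ab2
E4 gives B3
C5 gives G4
D#4 gives A#3
C4 gives G3
G3 gives D3

Ab2 B3 G4 A#3 G3 D3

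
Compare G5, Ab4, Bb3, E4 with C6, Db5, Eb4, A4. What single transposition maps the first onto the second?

Take the first pair: G5 → C6. G to C spans 4 letter names, so the interval is some kind of fourth.
G5 to C6 is 5 semitones, which makes it a perfect fourth; the second version is higher, so the direction is up.
Checking another pair — E4 → A4 — gives the same interval.

up a perfect fourth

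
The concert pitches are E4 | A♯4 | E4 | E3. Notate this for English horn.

Written C4 sounds as F3 on the English horn, so concert pitches are written a perfect fifth up.
E4 -> B4
A#4 -> E#5
E4 -> B4
E3 -> B3

B4 E#5 B4 B3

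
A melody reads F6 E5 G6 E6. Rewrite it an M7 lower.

F6 → Gb5
E5 → F4
G6 → Ab5
E6 → F5

Gb5 F4 Ab5 F5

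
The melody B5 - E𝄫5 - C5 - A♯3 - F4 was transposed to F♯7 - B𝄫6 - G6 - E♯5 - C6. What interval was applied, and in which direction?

From B5 to F#7 is 12 letter names — a twelfth of some quality.
B5 to F#7 is 19 semitones, which makes it a perfect twelfth; the second version is higher, so the direction is up.
Checking another pair — F4 → C6 — gives the same interval.

up a perfect twelfth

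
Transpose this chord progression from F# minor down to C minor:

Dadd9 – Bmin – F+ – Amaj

Abadd9 Fmin Cb+ Ebmaj

F# minor down to C minor is an augmented fourth; each chord root moves by that interval while the quality stays the same.
Dadd9: root D down an augmented fourth → Ab, giving Abadd9.
Bmin: root B down an augmented fourth → F, giving Fmin.
F+: root F down an augmented fourth → Cb, giving Cb+.
Amaj: root A down an augmented fourth → Eb, giving Ebmaj.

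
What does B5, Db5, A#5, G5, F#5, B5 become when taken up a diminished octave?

Bb6 Dbb6 A6 Gb6 F6 Bb6

B5 becomes Bb6
Db5 becomes Dbb6
A#5 becomes A6
G5 becomes Gb6
F#5 becomes F6
B5 becomes Bb6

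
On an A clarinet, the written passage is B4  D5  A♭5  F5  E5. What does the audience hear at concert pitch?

The A clarinet sounds a minor third below written, so transpose each written note down a minor third.
B4 becomes G#4
D5 becomes B4
Ab5 becomes F5
F5 becomes D5
E5 becomes C#5

G#4 B4 F5 D5 C#5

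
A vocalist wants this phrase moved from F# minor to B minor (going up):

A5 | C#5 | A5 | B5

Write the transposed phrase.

From F# up to B is a perfect fourth; apply that to each pitch.
A5 becomes D6
C#5 becomes F#5
A5 becomes D6
B5 becomes E6

D6 F#5 D6 E6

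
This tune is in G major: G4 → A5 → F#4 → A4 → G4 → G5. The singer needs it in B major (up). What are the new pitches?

B4 C#6 A#4 C#5 B4 B5

G major to B major up is a major third, so every note moves up by that interval.
G4 -> B4
A5 -> C#6
F#4 -> A#4
A4 -> C#5
G4 -> B4
G5 -> B5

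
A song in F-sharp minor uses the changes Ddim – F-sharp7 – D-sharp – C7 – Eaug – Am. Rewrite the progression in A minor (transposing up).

Fdim A7 F# Eb7 Gaug Cm

F-sharp minor up to A minor is a minor third; each chord root moves by that interval while the quality stays the same.
Ddim: root D up a minor third → F, giving Fdim.
F-sharp7: root F-sharp up a minor third → A, giving A7.
D-sharp: root D-sharp up a minor third → F#, giving F#.
C7: root C up a minor third → Eb, giving Eb7.
Eaug: root E up a minor third → G, giving Gaug.
Am: root A up a minor third → C, giving Cm.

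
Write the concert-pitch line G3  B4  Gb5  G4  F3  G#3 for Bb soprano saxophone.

A3 C#5 Ab5 A4 G3 A#3

The Bb soprano saxophone sounds a major second below written, so the written part must be a major second above concert — transpose each note up.
G3 → A3
B4 → C#5
Gb5 → Ab5
G4 → A4
F3 → G3
G#3 → A#3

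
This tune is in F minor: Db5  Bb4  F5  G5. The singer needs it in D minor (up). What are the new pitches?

F minor to D minor up is a major sixth, so every note moves up by that interval.
Db5 gives Bb5
Bb4 gives G5
F5 gives D6
G5 gives E6

Bb5 G5 D6 E6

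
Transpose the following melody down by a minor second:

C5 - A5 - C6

C5 → B4
A5 → G#5
C6 → B5

B4 G#5 B5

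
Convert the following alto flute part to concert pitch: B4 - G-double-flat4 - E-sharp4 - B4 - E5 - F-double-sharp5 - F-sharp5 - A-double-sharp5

Written C4 on the alto flute sounds as G3, a perfect fourth lower; apply that shift to every note.
B4 → F#4
Gbb4 → Dbb4
E#4 → B#3
B4 → F#4
E5 → B4
F##5 → C##5
F#5 → C#5
A##5 → E##5

F#4 Dbb4 B#3 F#4 B4 C##5 C#5 E##5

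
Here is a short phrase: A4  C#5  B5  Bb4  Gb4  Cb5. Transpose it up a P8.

A5 C#6 B6 Bb5 Gb5 Cb6

A4: an octave up reaches A, and 12 semitones makes it A5.
C#5: an octave up reaches C, and 12 semitones makes it C#6.
B5: an octave up reaches B, and 12 semitones makes it B6.
Bb4 up a perfect octave is Bb5.
A perfect octave up from Gb4 gives Gb5.
Cb5 up a perfect octave is Cb6.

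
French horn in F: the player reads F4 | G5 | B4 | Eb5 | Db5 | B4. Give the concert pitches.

The French horn in F sounds a perfect fifth below written, so transpose each written note down a perfect fifth.
F4 -> Bb3
G5 -> C5
B4 -> E4
Eb5 -> Ab4
Db5 -> Gb4
B4 -> E4

Bb3 C5 E4 Ab4 Gb4 E4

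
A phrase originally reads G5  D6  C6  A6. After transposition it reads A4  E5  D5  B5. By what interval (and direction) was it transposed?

down a minor seventh

From G5 to A4 is 7 letter names — a seventh of some quality.
A4 to G5 is 10 semitones, which makes it a minor seventh; the second version is lower, so the direction is down.
Checking another pair — A6 → B5 — gives the same interval.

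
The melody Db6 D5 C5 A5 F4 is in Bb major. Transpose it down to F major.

From Bb down to F is a perfect fourth; apply that to each pitch.
Db6 → Ab5
D5 → A4
C5 → G4
A5 → E5
F4 → C4

Ab5 A4 G4 E5 C4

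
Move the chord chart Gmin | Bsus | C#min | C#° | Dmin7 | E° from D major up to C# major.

F#min A#sus B#min B#° C#min7 D#°

D major up to C# major is a major seventh; each chord root moves by that interval while the quality stays the same.
Gmin: root G up a major seventh → F#, giving F#min.
Bsus: root B up a major seventh → A#, giving A#sus.
C#min: root C# up a major seventh → B#, giving B#min.
C#°: root C# up a major seventh → B#, giving B#°.
Dmin7: root D up a major seventh → C#, giving C#min7.
E°: root E up a major seventh → D#, giving D#°.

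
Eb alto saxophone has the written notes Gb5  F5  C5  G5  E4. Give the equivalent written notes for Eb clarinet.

Gb4 F4 C4 G4 E3

First find concert pitch: the Eb alto saxophone sounds a major sixth below written, so Gb5 F5 C5 G5 E4 sounds Bbb4 Ab4 Eb4 Bb4 G3.
Then write for Eb clarinet: it sounds a minor third above written, so the part must be a minor third below concert.
Bbb4 → Gb4
Ab4 → F4
Eb4 → C4
Bb4 → G4
G3 → E3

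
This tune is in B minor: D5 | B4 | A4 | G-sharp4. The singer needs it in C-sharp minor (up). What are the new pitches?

B minor to C-sharp minor up is a major second, so every note moves up by that interval.
D5 to E5
B4 to C#5
A4 to B4
G#4 to A#4

E5 C#5 B4 A#4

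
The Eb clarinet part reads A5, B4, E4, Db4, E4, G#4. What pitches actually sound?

Written C4 on the Eb clarinet sounds as Eb4, a minor third higher; apply that shift to every note.
A5 gives C6
B4 gives D5
E4 gives G4
Db4 gives Fb4
E4 gives G4
G#4 gives B4

C6 D5 G4 Fb4 G4 B4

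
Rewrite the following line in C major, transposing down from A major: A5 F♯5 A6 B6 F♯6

From A down to C is a major sixth; apply that to each pitch.
A5 gives C5
F#5 gives A4
A6 gives C6
B6 gives D6
F#6 gives A5

C5 A4 C6 D6 A5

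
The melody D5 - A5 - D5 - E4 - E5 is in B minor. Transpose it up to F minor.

Ab5 Eb6 Ab5 Bb4 Bb5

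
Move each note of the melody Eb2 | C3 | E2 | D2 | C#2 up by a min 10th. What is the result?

Gb3 Eb4 G3 F3 E3

Eb2 to Gb3
C3 to Eb4
E2 to G3
D2 to F3
C#2 to E3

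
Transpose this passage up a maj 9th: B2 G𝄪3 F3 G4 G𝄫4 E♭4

C#4 A##4 G4 A5 Abb5 F5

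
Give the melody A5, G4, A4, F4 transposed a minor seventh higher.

G6 F5 G5 Eb5

A5 up a minor seventh is G6.
A minor seventh up from G4 gives F5.
A4: a seventh up reaches G, and 10 semitones makes it G5.
F4 up a minor seventh is Eb5.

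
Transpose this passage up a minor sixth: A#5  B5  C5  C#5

F#6 G6 Ab5 A5

A#5 gives F#6
B5 gives G6
C5 gives Ab5
C#5 gives A5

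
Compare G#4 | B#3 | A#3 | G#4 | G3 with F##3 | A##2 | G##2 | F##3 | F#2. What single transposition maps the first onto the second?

From G#4 to F##3 is 9 letter names — a ninth of some quality.
F##3 to G#4 is 13 semitones, which makes it a minor ninth; the second version is lower, so the direction is down.
Checking another pair — G3 → F#2 — gives the same interval.

down a minor ninth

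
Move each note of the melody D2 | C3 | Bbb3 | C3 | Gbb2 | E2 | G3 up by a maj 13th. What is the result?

B3 A4 Gb5 A4 Ebb4 C#4 E5

A major thirteenth up from D2 gives B3.
C3 up a major thirteenth is A4.
Bbb3: a thirteenth up reaches G, and 21 semitones makes it Gb5.
A major thirteenth up from C3 gives A4.
A major thirteenth up from Gbb2 gives Ebb4.
A major thirteenth up from E2 gives C#4.
A major thirteenth up from G3 gives E5.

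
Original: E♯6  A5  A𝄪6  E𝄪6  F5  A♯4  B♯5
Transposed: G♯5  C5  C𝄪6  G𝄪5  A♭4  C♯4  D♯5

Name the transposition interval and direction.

down a major sixth

Take the first pair: E#6 → G#5. E to G spans 6 letter names, so the interval is some kind of sixth.
G#5 to E#6 is 9 semitones, which makes it a major sixth; the second version is lower, so the direction is down.
Checking another pair — B#5 → D#5 — gives the same interval.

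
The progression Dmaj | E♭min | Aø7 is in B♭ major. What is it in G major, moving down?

B♭ major down to G major is a minor third; each chord root moves by that interval while the quality stays the same.
Dmaj: root D down a minor third → B, giving Bmaj.
E♭min: root E♭ down a minor third → C, giving Cmin.
Aø7: root A down a minor third → F#, giving F#ø7.

Bmaj Cmin F#ø7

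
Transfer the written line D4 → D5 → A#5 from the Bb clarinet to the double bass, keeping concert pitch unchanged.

C5 C6 G#6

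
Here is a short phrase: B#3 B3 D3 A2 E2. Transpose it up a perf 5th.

F##4 F#4 A3 E3 B2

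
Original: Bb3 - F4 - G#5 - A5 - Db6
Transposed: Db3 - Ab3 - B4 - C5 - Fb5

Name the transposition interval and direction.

down a major sixth

Take the first pair: Bb3 → Db3. B to D spans 6 letter names, so the interval is some kind of sixth.
Db3 to Bb3 is 9 semitones, which makes it a major sixth; the second version is lower, so the direction is down.
Checking another pair — Db6 → Fb5 — gives the same interval.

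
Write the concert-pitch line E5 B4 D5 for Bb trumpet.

F#5 C#5 E5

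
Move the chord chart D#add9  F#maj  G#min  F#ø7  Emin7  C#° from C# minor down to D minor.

Eadd9 Gmaj Amin Gø7 Fmin7 D°

C# minor down to D minor is a major seventh; each chord root moves by that interval while the quality stays the same.
D#add9: root D# down a major seventh → E, giving Eadd9.
F#maj: root F# down a major seventh → G, giving Gmaj.
G#min: root G# down a major seventh → A, giving Amin.
F#ø7: root F# down a major seventh → G, giving Gø7.
Emin7: root E down a major seventh → F, giving Fmin7.
C#°: root C# down a major seventh → D, giving D°.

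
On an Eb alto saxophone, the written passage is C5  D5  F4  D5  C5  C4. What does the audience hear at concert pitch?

Eb4 F4 Ab3 F4 Eb4 Eb3

The Eb alto saxophone sounds a major sixth below written, so transpose each written note down a major sixth.
C5 gives Eb4
D5 gives F4
F4 gives Ab3
D5 gives F4
C5 gives Eb4
C4 gives Eb3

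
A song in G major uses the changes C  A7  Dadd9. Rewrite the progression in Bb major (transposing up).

Eb C7 Fadd9

G major up to Bb major is a minor third; each chord root moves by that interval while the quality stays the same.
C: root C up a minor third → Eb, giving Eb.
A7: root A up a minor third → C, giving C7.
Dadd9: root D up a minor third → F, giving Fadd9.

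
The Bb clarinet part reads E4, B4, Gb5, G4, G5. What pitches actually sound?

The Bb clarinet sounds a major second below written, so transpose each written note down a major second.
E4 gives D4
B4 gives A4
Gb5 gives Fb5
G4 gives F4
G5 gives F5

D4 A4 Fb5 F4 F5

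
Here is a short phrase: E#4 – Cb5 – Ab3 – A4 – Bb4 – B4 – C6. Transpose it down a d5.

A##3 F4 D3 D#4 E4 E#4 F#5

A diminished fifth down from E#4 gives A##3.
A diminished fifth down from Cb5 gives F4.
Ab3 down a diminished fifth is D3.
A diminished fifth down from A4 gives D#4.
Bb4 down a diminished fifth is E4.
A diminished fifth down from B4 gives E#4.
C6 down a diminished fifth is F#5.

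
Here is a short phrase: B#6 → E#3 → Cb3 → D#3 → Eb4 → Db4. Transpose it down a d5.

B#6 to E##6
E#3 to A##2
Cb3 to F2
D#3 to G##2
Eb4 to A3
Db4 to G3

E##6 A##2 F2 G##2 A3 G3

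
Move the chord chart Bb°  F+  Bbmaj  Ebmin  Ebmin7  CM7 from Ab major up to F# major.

G#° D#+ G#maj C#min C#min7 A#M7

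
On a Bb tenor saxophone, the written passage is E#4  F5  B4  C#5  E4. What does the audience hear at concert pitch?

Written C4 on the Bb tenor saxophone sounds as Bb2, a major ninth lower; apply that shift to every note.
E#4 → D#3
F5 → Eb4
B4 → A3
C#5 → B3
E4 → D3

D#3 Eb4 A3 B3 D3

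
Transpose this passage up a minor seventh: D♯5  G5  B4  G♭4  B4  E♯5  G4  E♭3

C#6 F6 A5 Fb5 A5 D#6 F5 Db4

A minor seventh up from D#5 gives C#6.
G5 up a minor seventh is F6.
A minor seventh up from B4 gives A5.
A minor seventh up from Gb4 gives Fb5.
B4: a seventh up reaches A, and 10 semitones makes it A5.
E#5 up a minor seventh is D#6.
G4: a seventh up reaches F, and 10 semitones makes it F5.
A minor seventh up from Eb3 gives Db4.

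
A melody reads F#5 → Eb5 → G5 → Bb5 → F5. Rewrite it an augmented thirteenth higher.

F#5: a thirteenth up reaches D, and 22 semitones makes it D##7.
An augmented thirteenth up from Eb5 gives C#7.
An augmented thirteenth up from G5 gives E#7.
An augmented thirteenth up from Bb5 gives G#7.
An augmented thirteenth up from F5 gives D#7.

D##7 C#7 E#7 G#7 D#7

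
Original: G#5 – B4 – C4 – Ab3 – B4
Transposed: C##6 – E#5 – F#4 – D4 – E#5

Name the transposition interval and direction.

Take the first pair: G#5 → C##6. G to C spans 4 letter names, so the interval is some kind of fourth.
G#5 to C##6 is 6 semitones, which makes it an augmented fourth; the second version is higher, so the direction is up.
Checking another pair — B4 → E#5 — gives the same interval.

up an augmented fourth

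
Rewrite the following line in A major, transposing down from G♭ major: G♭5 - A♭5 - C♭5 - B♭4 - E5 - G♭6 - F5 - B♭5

A4 B4 D4 C#4 F##4 A5 G#4 C#5

G♭ major to A major down is a diminished seventh, so every note moves down by that interval.
Gb5 → A4
Ab5 → B4
Cb5 → D4
Bb4 → C#4
E5 → F##4
Gb6 → A5
F5 → G#4
Bb5 → C#5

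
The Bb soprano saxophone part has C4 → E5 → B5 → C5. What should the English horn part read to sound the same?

First find concert pitch: the Bb soprano saxophone sounds a major second below written, so C4 E5 B5 C5 sounds Bb3 D5 A5 Bb4.
Then write for English horn: it sounds a perfect fifth below written, so the part must be a perfect fifth above concert.
Bb3 → F4
D5 → A5
A5 → E6
Bb4 → F5

F4 A5 E6 F5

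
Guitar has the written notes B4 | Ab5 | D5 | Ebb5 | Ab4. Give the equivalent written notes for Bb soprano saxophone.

First find concert pitch: the guitar sounds a perfect octave below written, so B4 Ab5 D5 Ebb5 Ab4 sounds B3 Ab4 D4 Ebb4 Ab3.
Then write for Bb soprano saxophone: it sounds a major second below written, so the part must be a major second above concert.
B3 → C#4
Ab4 → Bb4
D4 → E4
Ebb4 → Fb4
Ab3 → Bb3

C#4 Bb4 E4 Fb4 Bb3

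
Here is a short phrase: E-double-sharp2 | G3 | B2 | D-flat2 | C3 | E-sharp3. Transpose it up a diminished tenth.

G#3 Bbb4 Db4 Fbb3 Ebb4 G4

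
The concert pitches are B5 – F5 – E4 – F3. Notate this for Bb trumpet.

Written C4 sounds as Bb3 on the Bb trumpet, so concert pitches are written a major second up.
B5 → C#6
F5 → G5
E4 → F#4
F3 → G3

C#6 G5 F#4 G3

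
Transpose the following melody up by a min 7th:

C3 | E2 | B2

C3 up a minor seventh is Bb3.
A minor seventh up from E2 gives D3.
B2: a seventh up reaches A, and 10 semitones makes it A3.

Bb3 D3 A3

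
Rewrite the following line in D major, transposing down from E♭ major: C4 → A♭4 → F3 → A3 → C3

B3 G4 E3 G#3 B2

E♭ major to D major down is a minor second, so every note moves down by that interval.
C4 becomes B3
Ab4 becomes G4
F3 becomes E3
A3 becomes G#3
C3 becomes B2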